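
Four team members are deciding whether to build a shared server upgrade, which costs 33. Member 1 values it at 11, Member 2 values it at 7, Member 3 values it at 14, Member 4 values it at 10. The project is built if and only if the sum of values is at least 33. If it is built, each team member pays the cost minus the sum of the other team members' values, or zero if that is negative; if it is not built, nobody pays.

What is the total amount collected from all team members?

Total value 42 ≥ cost 33, so it is built.
Member 1: others sum to 31; max(0, 33 - 31) = 2.
Member 2: others sum to 35; max(0, 33 - 35) = 0.
Member 3: others sum to 28; max(0, 33 - 28) = 5.
Member 4: others sum to 32; max(0, 33 - 32) = 1.
Total collected = 2 + 0 + 5 + 1 = 8.

8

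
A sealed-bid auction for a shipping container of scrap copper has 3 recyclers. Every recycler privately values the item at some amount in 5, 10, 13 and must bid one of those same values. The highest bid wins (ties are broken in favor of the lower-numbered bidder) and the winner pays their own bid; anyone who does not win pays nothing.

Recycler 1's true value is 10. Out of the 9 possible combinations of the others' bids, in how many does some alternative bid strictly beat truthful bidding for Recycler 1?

Others bid (5, 5): truth gives 0; bid 5 gives 5 > 0. Violating.
Others bid (5, 10): truth gives 0; no alternative beats it.
Others bid (5, 13): truth gives 0; no alternative beats it.
(Checking all 9 profiles: 1 has a profitable deviation, 8 do not.)

1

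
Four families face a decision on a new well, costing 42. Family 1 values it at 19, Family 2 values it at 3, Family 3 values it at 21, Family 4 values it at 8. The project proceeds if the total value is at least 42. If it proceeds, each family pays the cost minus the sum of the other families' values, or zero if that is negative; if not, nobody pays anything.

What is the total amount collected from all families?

22

Total value 51 ≥ cost 42, so it is built.
Family 1: others sum to 32; max(0, 42 - 32) = 10.
Family 2: others sum to 48; max(0, 42 - 48) = 0.
Family 3: others sum to 30; max(0, 42 - 30) = 12.
Family 4: others sum to 43; max(0, 42 - 43) = 0.
Total collected = 10 + 0 + 12 + 0 = 22.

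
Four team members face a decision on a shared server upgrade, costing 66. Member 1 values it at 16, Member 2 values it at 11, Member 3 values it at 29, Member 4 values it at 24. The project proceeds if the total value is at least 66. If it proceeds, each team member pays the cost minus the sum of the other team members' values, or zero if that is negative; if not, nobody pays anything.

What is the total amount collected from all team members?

Total value 80 ≥ cost 66, so it is built.
Member 1: others sum to 64; max(0, 66 - 64) = 2.
Member 2: others sum to 69; max(0, 66 - 69) = 0.
Member 3: others sum to 51; max(0, 66 - 51) = 15.
Member 4: others sum to 56; max(0, 66 - 56) = 10.
Total collected = 2 + 0 + 15 + 10 = 27.

27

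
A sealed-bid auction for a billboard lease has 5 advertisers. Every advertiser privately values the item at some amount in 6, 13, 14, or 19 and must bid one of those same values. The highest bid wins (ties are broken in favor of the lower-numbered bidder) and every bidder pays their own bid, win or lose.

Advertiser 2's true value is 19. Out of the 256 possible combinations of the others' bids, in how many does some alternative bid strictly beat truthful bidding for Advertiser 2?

118

Others bid (6, 6, 6, 6): truth gives 0; bid 13 gives 6 > 0. Violating.
Others bid (6, 6, 6, 13): truth gives 0; bid 13 gives 6 > 0. Violating.
Others bid (6, 6, 6, 14): truth gives 0; bid 14 gives 5 > 0. Violating.
Others bid (6, 6, 13, 6): truth gives 0; bid 13 gives 6 > 0. Violating.
Others bid (6, 6, 6, 19): truth gives 0; no alternative beats it.
Others bid (6, 6, 13, 19): truth gives 0; no alternative beats it.
(Checking all 256 profiles: 118 have a profitable deviation, 138 do not.)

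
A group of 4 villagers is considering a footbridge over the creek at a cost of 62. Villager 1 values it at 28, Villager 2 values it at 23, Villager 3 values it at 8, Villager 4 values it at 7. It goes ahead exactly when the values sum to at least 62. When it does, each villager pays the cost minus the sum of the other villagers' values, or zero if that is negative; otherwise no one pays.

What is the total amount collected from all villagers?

50

Total value 66 ≥ cost 62, so it is built.
Villager 1: others sum to 38; max(0, 62 - 38) = 24.
Villager 2: others sum to 43; max(0, 62 - 43) = 19.
Villager 3: others sum to 58; max(0, 62 - 58) = 4.
Villager 4: others sum to 59; max(0, 62 - 59) = 3.
Total collected = 24 + 19 + 4 + 3 = 50.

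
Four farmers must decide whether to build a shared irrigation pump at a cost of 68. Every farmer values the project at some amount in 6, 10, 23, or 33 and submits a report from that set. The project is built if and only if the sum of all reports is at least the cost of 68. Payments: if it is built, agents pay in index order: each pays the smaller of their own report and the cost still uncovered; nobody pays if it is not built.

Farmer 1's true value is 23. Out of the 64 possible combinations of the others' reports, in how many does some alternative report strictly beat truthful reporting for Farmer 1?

26

Others report (6, 23, 33): truth gives 0; report 6 gives 17 > 0. Violating.
Others report (6, 33, 23): truth gives 0; report 6 gives 17 > 0. Violating.
Others report (6, 33, 33): truth gives 0; report 6 gives 17 > 0. Violating.
Others report (10, 23, 33): truth gives 0; report 6 gives 17 > 0. Violating.
Others report (6, 6, 6): truth gives 0; no alternative beats it.
Others report (6, 6, 10): truth gives 0; no alternative beats it.
(Checking all 64 profiles: 26 have a profitable deviation, 38 do not.)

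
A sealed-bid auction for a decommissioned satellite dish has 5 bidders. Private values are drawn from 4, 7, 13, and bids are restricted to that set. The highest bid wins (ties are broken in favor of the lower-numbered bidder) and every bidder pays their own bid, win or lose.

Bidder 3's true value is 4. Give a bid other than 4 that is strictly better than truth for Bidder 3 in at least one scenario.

7

Suppose Bidder 1 bids 4, Bidder 2 bids 4, Bidder 4 bids 4 and Bidder 5 bids 4.
Bid 4: loses but pays 4, utility -4.
Bid 7: wins, pays 7, utility 4 - 7 = -3.
So bidding 7 beats truth here (-3 > -4).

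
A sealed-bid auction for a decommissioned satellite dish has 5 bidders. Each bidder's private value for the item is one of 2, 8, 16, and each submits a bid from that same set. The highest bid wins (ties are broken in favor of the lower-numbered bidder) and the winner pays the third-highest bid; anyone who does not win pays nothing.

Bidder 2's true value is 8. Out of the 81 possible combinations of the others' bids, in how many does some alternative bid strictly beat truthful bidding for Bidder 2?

Others bid (2, 2, 2, 16): truth gives 0; bid 16 gives 6 > 0. Violating.
Others bid (2, 2, 16, 2): truth gives 0; bid 16 gives 6 > 0. Violating.
Others bid (2, 16, 2, 2): truth gives 0; bid 16 gives 6 > 0. Violating.
Others bid (8, 2, 2, 2): truth gives 0; bid 16 gives 6 > 0. Violating.
Others bid (2, 2, 2, 2): truth gives 6; no alternative beats it.
Others bid (2, 2, 2, 8): truth gives 6; no alternative beats it.
(Checking all 81 profiles: 4 have a profitable deviation, 77 do not.)

4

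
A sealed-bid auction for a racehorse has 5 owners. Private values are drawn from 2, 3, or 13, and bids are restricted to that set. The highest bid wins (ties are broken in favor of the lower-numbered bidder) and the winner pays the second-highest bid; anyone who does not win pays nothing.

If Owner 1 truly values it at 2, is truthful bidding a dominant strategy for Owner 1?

Yes

Check each profile of the others' bids and compare truth against every alternative bid.
Others bid (2, 2, 2, 3): truth gives 0, best alternative gives -1.
Others bid (2, 2, 3, 2): truth gives 0, best alternative gives -1.
Others bid (2, 2, 3, 3): truth gives 0, best alternative gives -1.
Others bid (2, 3, 2, 2): truth gives 0, best alternative gives -1.
Others bid (2, 3, 2, 3): truth gives 0, best alternative gives -1.
Others bid (2, 3, 3, 2): truth gives 0, best alternative gives -1.
(Remaining 75 profiles checked similarly; truth is weakly best in each.)
In every case the truthful bid is at least as good as any alternative, so it is a dominant strategy.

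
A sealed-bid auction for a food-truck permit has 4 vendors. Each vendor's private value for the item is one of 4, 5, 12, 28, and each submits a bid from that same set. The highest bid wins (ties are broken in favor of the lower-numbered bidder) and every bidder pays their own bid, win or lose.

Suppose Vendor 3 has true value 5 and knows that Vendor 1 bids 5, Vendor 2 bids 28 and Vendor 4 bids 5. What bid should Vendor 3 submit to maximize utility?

Bid 4: loses but pays 4, utility -4.
Bid 5: loses but pays 5, utility -5.
Bid 12: loses but pays 12, utility -12.
Bid 28: loses but pays 28, utility -28.
The best choice is 4 with utility -4.

4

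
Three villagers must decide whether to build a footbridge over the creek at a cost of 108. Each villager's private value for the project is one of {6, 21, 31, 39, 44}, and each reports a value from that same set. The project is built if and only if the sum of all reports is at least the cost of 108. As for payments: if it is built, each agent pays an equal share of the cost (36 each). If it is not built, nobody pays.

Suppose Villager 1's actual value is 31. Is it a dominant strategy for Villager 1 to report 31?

Consider the case where Villager 2 reports 39 and Villager 3 reports 39.
Truthful report 31: project built, pays 36, utility 31 - 36 = -5.
Report 6 instead: project not built, utility 0.
Since 0 > -5, reporting 6 is strictly better here, so truthful reporting is not dominant.

No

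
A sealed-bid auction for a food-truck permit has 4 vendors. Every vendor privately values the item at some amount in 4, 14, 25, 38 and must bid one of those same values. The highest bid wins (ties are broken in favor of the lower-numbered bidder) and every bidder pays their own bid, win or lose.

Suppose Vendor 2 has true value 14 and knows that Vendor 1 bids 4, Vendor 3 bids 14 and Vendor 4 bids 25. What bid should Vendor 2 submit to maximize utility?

4

Bid 4: loses but pays 4, utility -4.
Bid 14: loses but pays 14, utility -14.
Bid 25: wins, pays 25, utility 14 - 25 = -11.
Bid 38: wins, pays 38, utility 14 - 38 = -24.
The best choice is 4 with utility -4.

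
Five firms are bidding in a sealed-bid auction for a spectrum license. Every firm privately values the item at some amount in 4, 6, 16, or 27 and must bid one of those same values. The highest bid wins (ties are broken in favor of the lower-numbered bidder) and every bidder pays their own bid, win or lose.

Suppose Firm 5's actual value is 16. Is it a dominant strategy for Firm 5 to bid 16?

No

Consider the case where Firm 1 bids 4, Firm 2 bids 4, Firm 3 bids 4 and Firm 4 bids 4.
Truthful bid 16: wins, pays 16, utility 16 - 16 = 0.
Bid 6 instead: wins, pays 6, utility 16 - 6 = 10.
Since 10 > 0, bidding 6 is strictly better here, so truthful bidding is not dominant.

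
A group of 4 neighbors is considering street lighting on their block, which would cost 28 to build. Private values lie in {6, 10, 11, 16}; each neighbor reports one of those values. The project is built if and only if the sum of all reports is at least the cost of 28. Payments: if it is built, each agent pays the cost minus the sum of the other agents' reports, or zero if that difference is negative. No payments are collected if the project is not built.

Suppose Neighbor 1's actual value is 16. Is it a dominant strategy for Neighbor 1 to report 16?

Check each profile of the others' reports and compare truth against every alternative report.
Others report (6, 6, 16): truth gives 16, best alternative gives 16.
Others report (6, 10, 16): truth gives 16, best alternative gives 16.
Others report (6, 11, 11): truth gives 16, best alternative gives 16.
Others report (6, 11, 16): truth gives 16, best alternative gives 16.
Others report (6, 16, 6): truth gives 16, best alternative gives 16.
Others report (6, 16, 10): truth gives 16, best alternative gives 16.
(Remaining 58 profiles checked similarly; truth is weakly best in each.)
In every case the truthful report is at least as good as any alternative, so it is a dominant strategy.

Yes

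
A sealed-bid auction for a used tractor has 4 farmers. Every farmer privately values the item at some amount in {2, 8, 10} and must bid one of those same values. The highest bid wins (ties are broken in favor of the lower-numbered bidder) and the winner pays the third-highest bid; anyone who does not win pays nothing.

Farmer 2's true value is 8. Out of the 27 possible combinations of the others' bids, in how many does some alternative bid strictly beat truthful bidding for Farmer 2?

3

Others bid (2, 2, 10): truth gives 0; bid 10 gives 6 > 0. Violating.
Others bid (2, 10, 2): truth gives 0; bid 10 gives 6 > 0. Violating.
Others bid (8, 2, 2): truth gives 0; bid 10 gives 6 > 0. Violating.
Others bid (2, 2, 2): truth gives 6; no alternative beats it.
Others bid (2, 2, 8): truth gives 6; no alternative beats it.
(Checking all 27 profiles: 3 have a profitable deviation, 24 do not.)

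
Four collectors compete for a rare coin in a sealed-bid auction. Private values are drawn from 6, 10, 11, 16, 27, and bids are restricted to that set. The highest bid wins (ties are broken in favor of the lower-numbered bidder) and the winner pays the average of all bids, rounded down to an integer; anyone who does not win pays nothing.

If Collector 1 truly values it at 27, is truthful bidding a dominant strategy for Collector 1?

No

Consider the case where Collector 2 bids 6, Collector 3 bids 6 and Collector 4 bids 6.
Truthful bid 27: wins, pays 11, utility 27 - 11 = 16.
Bid 6 instead: wins, pays 6, utility 27 - 6 = 21.
Since 21 > 16, bidding 6 is strictly better here, so truthful bidding is not dominant.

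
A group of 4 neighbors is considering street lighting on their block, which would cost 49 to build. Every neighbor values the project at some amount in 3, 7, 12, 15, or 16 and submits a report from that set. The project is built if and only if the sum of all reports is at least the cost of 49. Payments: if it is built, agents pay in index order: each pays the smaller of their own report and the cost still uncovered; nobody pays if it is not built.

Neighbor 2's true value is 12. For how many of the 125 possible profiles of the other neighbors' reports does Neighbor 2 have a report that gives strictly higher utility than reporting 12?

20

Others report (12, 15, 15): truth gives 0; report 7 gives 5 > 0. Violating.
Others report (12, 15, 16): truth gives 0; report 7 gives 5 > 0. Violating.
Others report (12, 16, 15): truth gives 0; report 7 gives 5 > 0. Violating.
Others report (12, 16, 16): truth gives 0; report 7 gives 5 > 0. Violating.
Others report (3, 3, 3): truth gives 0; no alternative beats it.
Others report (3, 3, 7): truth gives 0; no alternative beats it.
(Checking all 125 profiles: 20 have a profitable deviation, 105 do not.)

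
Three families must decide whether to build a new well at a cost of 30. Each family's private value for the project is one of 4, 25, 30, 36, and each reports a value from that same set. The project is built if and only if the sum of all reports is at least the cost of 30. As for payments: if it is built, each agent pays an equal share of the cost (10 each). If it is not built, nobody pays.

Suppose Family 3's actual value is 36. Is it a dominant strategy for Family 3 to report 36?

Yes

Check each profile of the others' reports and compare truth against every alternative report.
Others report (4, 4): truth gives 26, best alternative gives 26.
Others report (4, 25): truth gives 26, best alternative gives 26.
Others report (4, 30): truth gives 26, best alternative gives 26.
Others report (4, 36): truth gives 26, best alternative gives 26.
Others report (25, 4): truth gives 26, best alternative gives 26.
Others report (25, 25): truth gives 26, best alternative gives 26.
(Remaining 10 profiles checked similarly; truth is weakly best in each.)
In every case the truthful report is at least as good as any alternative, so it is a dominant strategy.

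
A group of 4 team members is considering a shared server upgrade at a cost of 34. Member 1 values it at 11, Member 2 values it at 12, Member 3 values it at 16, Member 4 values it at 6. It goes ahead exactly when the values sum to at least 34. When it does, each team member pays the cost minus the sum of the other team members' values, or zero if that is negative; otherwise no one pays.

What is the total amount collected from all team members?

Total value 45 ≥ cost 34, so it is built.
Member 1: others sum to 34; max(0, 34 - 34) = 0.
Member 2: others sum to 33; max(0, 34 - 33) = 1.
Member 3: others sum to 29; max(0, 34 - 29) = 5.
Member 4: others sum to 39; max(0, 34 - 39) = 0.
Total collected = 0 + 1 + 5 + 0 = 6.

6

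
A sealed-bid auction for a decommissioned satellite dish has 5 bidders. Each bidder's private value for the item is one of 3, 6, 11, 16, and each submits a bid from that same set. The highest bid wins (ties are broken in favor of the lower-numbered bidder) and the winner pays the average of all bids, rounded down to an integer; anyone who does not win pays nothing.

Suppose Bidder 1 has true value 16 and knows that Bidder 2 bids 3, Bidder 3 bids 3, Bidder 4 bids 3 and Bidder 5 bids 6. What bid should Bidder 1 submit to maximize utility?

Bid 3: loses, pays 0, utility 0.
Bid 6: wins, pays 4, utility 16 - 4 = 12.
Bid 11: wins, pays 5, utility 16 - 5 = 11.
Bid 16: wins, pays 6, utility 16 - 6 = 10.
The best choice is 6 with utility 12.

6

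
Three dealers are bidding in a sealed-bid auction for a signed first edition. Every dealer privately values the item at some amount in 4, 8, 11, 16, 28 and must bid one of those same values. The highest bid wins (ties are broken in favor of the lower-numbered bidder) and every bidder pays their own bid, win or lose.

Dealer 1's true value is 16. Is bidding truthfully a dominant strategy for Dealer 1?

Consider the case where Dealer 2 bids 4 and Dealer 3 bids 4.
Truthful bid 16: wins, pays 16, utility 16 - 16 = 0.
Bid 4 instead: wins, pays 4, utility 16 - 4 = 12.
Since 12 > 0, bidding 4 is strictly better here, so truthful bidding is not dominant.

No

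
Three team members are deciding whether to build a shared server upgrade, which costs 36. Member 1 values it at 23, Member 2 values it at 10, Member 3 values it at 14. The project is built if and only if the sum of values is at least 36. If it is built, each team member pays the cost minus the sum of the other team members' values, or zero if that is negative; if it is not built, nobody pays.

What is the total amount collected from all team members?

Total value 47 ≥ cost 36, so it is built.
Member 1: others sum to 24; max(0, 36 - 24) = 12.
Member 2: others sum to 37; max(0, 36 - 37) = 0.
Member 3: others sum to 33; max(0, 36 - 33) = 3.
Total collected = 12 + 0 + 3 = 15.

15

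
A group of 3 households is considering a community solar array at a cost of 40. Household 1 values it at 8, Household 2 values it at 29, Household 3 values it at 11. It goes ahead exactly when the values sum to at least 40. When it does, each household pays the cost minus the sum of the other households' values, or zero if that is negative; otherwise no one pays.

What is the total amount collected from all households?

Total value 48 ≥ cost 40, so it is built.
Household 1: others sum to 40; max(0, 40 - 40) = 0.
Household 2: others sum to 19; max(0, 40 - 19) = 21.
Household 3: others sum to 37; max(0, 40 - 37) = 3.
Total collected = 0 + 21 + 3 = 24.

24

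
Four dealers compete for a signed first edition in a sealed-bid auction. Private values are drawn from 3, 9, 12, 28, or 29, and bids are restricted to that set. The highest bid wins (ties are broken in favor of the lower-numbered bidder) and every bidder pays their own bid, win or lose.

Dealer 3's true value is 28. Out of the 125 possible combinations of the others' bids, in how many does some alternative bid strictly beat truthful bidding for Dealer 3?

101

Others bid (3, 3, 3): truth gives 0; bid 9 gives 19 > 0. Violating.
Others bid (3, 3, 9): truth gives 0; bid 9 gives 19 > 0. Violating.
Others bid (3, 3, 12): truth gives 0; bid 12 gives 16 > 0. Violating.
Others bid (3, 3, 29): truth gives -28; bid 29 gives -1 > -28. Violating.
Others bid (3, 3, 28): truth gives 0; no alternative beats it.
Others bid (3, 9, 28): truth gives 0; no alternative beats it.
(Checking all 125 profiles: 101 have a profitable deviation, 24 do not.)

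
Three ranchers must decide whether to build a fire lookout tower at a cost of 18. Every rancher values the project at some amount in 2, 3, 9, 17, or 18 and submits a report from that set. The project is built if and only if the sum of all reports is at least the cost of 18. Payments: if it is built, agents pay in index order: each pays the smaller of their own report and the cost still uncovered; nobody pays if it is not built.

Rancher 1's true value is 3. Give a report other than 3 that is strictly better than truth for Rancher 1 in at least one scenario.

2

Suppose Rancher 2 reports 2 and Rancher 3 reports 17.
Report 3: project built, pays 3, utility 3 - 3 = 0.
Report 2: project built, pays 2, utility 3 - 2 = 1.
So reporting 2 beats truth here (1 > 0).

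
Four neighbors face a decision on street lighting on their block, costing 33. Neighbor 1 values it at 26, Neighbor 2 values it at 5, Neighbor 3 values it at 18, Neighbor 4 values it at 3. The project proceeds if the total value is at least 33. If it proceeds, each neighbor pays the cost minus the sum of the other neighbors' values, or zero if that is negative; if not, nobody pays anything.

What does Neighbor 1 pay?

Total value 52 ≥ cost 33, so the project is built.
The other neighbors' values sum to 26.
Cost minus that sum is 33 - 26 = 7.

7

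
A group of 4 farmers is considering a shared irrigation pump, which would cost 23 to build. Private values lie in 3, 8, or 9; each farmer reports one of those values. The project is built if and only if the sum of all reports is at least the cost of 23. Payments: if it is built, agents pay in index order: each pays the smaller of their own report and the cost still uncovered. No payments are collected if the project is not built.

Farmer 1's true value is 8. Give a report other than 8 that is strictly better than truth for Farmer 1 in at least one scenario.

Suppose Farmer 2 reports 3, Farmer 3 reports 8 and Farmer 4 reports 9.
Report 8: project built, pays 8, utility 8 - 8 = 0.
Report 3: project built, pays 3, utility 8 - 3 = 5.
So reporting 3 beats truth here (5 > 0).

3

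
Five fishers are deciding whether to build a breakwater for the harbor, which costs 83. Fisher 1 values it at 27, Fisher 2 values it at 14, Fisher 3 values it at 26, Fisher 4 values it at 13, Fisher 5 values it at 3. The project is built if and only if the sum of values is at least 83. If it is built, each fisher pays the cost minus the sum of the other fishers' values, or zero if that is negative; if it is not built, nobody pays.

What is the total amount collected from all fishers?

83

Total value 83 ≥ cost 83, so it is built.
Fisher 1: others sum to 56; max(0, 83 - 56) = 27.
Fisher 2: others sum to 69; max(0, 83 - 69) = 14.
Fisher 3: others sum to 57; max(0, 83 - 57) = 26.
Fisher 4: others sum to 70; max(0, 83 - 70) = 13.
Fisher 5: others sum to 80; max(0, 83 - 80) = 3.
Total collected = 27 + 14 + 26 + 13 + 3 = 83.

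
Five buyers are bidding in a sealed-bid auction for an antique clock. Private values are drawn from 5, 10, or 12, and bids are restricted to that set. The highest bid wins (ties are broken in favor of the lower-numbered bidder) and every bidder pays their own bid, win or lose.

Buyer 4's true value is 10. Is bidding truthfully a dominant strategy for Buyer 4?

Consider the case where Buyer 1 bids 5, Buyer 2 bids 5, Buyer 3 bids 5 and Buyer 5 bids 12.
Truthful bid 10: loses but pays 10, utility -10.
Bid 5 instead: loses but pays 5, utility -5.
Since -5 > -10, bidding 5 is strictly better here, so truthful bidding is not dominant.

No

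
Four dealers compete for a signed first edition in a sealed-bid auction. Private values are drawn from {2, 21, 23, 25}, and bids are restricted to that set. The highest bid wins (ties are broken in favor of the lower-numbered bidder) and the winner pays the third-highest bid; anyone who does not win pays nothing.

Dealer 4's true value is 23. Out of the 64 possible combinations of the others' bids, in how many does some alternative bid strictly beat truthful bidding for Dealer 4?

12

Others bid (2, 2, 23): truth gives 0; bid 25 gives 21 > 0. Violating.
Others bid (2, 21, 23): truth gives 0; bid 25 gives 2 > 0. Violating.
Others bid (2, 23, 2): truth gives 0; bid 25 gives 21 > 0. Violating.
Others bid (2, 23, 21): truth gives 0; bid 25 gives 2 > 0. Violating.
Others bid (2, 2, 2): truth gives 21; no alternative beats it.
Others bid (2, 2, 21): truth gives 21; no alternative beats it.
(Checking all 64 profiles: 12 have a profitable deviation, 52 do not.)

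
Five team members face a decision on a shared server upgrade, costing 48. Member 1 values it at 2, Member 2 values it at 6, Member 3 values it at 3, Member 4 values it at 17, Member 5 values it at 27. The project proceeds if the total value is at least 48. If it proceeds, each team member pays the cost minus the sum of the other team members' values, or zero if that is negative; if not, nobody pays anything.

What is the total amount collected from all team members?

30

Total value 55 ≥ cost 48, so it is built.
Member 1: others sum to 53; max(0, 48 - 53) = 0.
Member 2: others sum to 49; max(0, 48 - 49) = 0.
Member 3: others sum to 52; max(0, 48 - 52) = 0.
Member 4: others sum to 38; max(0, 48 - 38) = 10.
Member 5: others sum to 28; max(0, 48 - 28) = 20.
Total collected = 0 + 0 + 0 + 10 + 20 = 30.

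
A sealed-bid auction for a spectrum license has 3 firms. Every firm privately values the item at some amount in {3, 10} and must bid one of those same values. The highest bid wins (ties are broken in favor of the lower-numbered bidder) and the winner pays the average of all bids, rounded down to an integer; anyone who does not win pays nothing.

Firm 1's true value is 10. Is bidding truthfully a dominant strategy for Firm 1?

No

Consider the case where Firm 2 bids 3 and Firm 3 bids 3.
Truthful bid 10: wins, pays 5, utility 10 - 5 = 5.
Bid 3 instead: wins, pays 3, utility 10 - 3 = 7.
Since 7 > 5, bidding 3 is strictly better here, so truthful bidding is not dominant.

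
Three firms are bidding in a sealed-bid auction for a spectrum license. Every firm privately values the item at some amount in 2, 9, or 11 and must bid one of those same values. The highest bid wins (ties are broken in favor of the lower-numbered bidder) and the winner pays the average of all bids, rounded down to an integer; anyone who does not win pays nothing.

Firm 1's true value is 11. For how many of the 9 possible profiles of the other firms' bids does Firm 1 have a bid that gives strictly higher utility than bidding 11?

3

Others bid (2, 2): truth gives 6; bid 2 gives 9 > 6. Violating.
Others bid (2, 9): truth gives 4; bid 9 gives 5 > 4. Violating.
Others bid (9, 2): truth gives 4; bid 9 gives 5 > 4. Violating.
Others bid (2, 11): truth gives 3; no alternative beats it.
Others bid (9, 9): truth gives 2; no alternative beats it.
(Checking all 9 profiles: 3 have a profitable deviation, 6 do not.)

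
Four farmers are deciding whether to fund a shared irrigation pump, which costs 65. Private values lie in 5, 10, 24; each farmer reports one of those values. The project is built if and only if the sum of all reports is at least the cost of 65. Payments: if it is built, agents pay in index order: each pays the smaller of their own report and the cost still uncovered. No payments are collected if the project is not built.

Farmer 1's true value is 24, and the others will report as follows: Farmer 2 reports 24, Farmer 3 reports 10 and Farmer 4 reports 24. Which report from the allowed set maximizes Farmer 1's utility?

10

Report 5: project not built, utility 0.
Report 10: project built, pays 10, utility 24 - 10 = 14.
Report 24: project built, pays 24, utility 24 - 24 = 0.
The best choice is 10 with utility 14.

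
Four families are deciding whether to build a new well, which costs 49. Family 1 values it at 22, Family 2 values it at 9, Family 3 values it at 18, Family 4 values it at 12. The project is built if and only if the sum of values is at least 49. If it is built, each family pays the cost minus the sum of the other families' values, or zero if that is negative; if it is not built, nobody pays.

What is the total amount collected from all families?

Total value 61 ≥ cost 49, so it is built.
Family 1: others sum to 39; max(0, 49 - 39) = 10.
Family 2: others sum to 52; max(0, 49 - 52) = 0.
Family 3: others sum to 43; max(0, 49 - 43) = 6.
Family 4: others sum to 49; max(0, 49 - 49) = 0.
Total collected = 10 + 0 + 6 + 0 = 16.

16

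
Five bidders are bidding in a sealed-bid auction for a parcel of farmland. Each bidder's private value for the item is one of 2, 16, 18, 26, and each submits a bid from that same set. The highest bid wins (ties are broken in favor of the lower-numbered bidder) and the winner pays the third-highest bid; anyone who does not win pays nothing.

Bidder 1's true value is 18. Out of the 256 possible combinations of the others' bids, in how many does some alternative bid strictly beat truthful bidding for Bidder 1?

Others bid (2, 2, 2, 26): truth gives 0; bid 26 gives 16 > 0. Violating.
Others bid (2, 2, 16, 26): truth gives 0; bid 26 gives 2 > 0. Violating.
Others bid (2, 2, 26, 2): truth gives 0; bid 26 gives 16 > 0. Violating.
Others bid (2, 2, 26, 16): truth gives 0; bid 26 gives 2 > 0. Violating.
Others bid (2, 2, 2, 2): truth gives 16; no alternative beats it.
Others bid (2, 2, 2, 16): truth gives 16; no alternative beats it.
(Checking all 256 profiles: 32 have a profitable deviation, 224 do not.)

32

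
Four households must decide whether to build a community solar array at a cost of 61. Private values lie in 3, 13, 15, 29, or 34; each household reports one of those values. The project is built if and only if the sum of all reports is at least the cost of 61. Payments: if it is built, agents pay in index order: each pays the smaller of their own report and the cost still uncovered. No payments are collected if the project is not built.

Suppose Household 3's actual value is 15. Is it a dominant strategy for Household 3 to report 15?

No

Consider the case where Household 1 reports 3, Household 2 reports 13 and Household 4 reports 34.
Truthful report 15: project built, pays 15, utility 15 - 15 = 0.
Report 13 instead: project built, pays 13, utility 15 - 13 = 2.
Since 2 > 0, reporting 13 is strictly better here, so truthful reporting is not dominant.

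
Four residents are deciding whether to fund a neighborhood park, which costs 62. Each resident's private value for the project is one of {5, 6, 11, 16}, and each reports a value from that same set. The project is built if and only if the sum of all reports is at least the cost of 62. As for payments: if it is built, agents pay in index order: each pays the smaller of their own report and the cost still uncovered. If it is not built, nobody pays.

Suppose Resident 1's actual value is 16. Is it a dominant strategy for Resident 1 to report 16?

Check each profile of the others' reports and compare truth against every alternative report.
Others report (5, 5, 5): truth gives 0, best alternative gives 0.
Others report (5, 5, 6): truth gives 0, best alternative gives 0.
Others report (5, 5, 11): truth gives 0, best alternative gives 0.
Others report (5, 5, 16): truth gives 0, best alternative gives 0.
Others report (5, 6, 5): truth gives 0, best alternative gives 0.
Others report (5, 6, 6): truth gives 0, best alternative gives 0.
(Remaining 58 profiles checked similarly; truth is weakly best in each.)
In every case the truthful report is at least as good as any alternative, so it is a dominant strategy.

Yes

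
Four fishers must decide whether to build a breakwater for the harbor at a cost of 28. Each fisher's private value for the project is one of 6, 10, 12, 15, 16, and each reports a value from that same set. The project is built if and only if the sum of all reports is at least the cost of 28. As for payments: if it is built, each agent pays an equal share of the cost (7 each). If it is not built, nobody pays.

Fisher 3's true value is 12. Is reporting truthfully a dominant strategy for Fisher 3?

Yes

Check each profile of the others' reports and compare truth against every alternative report.
Others report (6, 6, 6): truth gives 5, best alternative gives 5.
Others report (6, 6, 10): truth gives 5, best alternative gives 5.
Others report (6, 6, 12): truth gives 5, best alternative gives 5.
Others report (6, 6, 15): truth gives 5, best alternative gives 5.
Others report (6, 6, 16): truth gives 5, best alternative gives 5.
Others report (6, 10, 6): truth gives 5, best alternative gives 5.
(Remaining 119 profiles checked similarly; truth is weakly best in each.)
In every case the truthful report is at least as good as any alternative, so it is a dominant strategy.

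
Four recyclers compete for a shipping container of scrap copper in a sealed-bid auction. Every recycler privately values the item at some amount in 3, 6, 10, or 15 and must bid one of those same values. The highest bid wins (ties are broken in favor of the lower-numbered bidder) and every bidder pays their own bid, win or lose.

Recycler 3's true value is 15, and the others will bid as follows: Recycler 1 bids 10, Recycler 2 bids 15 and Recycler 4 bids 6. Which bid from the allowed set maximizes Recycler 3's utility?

Bid 3: loses but pays 3, utility -3.
Bid 6: loses but pays 6, utility -6.
Bid 10: loses but pays 10, utility -10.
Bid 15: loses but pays 15, utility -15.
The best choice is 3 with utility -3.

3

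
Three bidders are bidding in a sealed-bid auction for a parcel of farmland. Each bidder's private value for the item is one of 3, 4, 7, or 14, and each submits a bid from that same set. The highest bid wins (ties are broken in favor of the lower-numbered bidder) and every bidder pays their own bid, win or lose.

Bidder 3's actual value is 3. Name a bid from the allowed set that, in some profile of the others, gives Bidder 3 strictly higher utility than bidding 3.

Suppose Bidder 1 bids 3 and Bidder 2 bids 3.
Bid 3: loses but pays 3, utility -3.
Bid 4: wins, pays 4, utility 3 - 4 = -1.
So bidding 4 beats truth here (-1 > -3).

4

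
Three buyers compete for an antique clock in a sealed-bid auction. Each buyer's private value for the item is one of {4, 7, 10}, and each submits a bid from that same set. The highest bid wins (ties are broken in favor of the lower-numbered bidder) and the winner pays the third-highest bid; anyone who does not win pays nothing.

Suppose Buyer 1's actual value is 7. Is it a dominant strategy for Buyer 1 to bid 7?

No

Consider the case where Buyer 2 bids 4 and Buyer 3 bids 10.
Truthful bid 7: loses, pays 0, utility 0.
Bid 10 instead: wins, pays 4, utility 7 - 4 = 3.
Since 3 > 0, bidding 10 is strictly better here, so truthful bidding is not dominant.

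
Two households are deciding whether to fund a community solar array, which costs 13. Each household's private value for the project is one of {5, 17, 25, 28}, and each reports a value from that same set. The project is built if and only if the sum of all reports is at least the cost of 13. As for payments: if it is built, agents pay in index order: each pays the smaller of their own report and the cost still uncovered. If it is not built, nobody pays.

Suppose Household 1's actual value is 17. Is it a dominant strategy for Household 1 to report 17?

Consider the case where Household 2 reports 17.
Truthful report 17: project built, pays 13, utility 17 - 13 = 4.
Report 5 instead: project built, pays 5, utility 17 - 5 = 12.
Since 12 > 4, reporting 5 is strictly better here, so truthful reporting is not dominant.

No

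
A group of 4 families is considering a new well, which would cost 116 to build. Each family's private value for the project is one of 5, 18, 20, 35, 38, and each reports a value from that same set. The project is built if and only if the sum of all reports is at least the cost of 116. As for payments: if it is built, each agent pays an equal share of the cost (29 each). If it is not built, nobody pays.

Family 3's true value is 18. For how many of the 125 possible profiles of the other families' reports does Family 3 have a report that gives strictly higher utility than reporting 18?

4

Others report (35, 35, 35): truth gives -11; report 5 gives 0 > -11. Violating.
Others report (35, 35, 38): truth gives -11; report 5 gives 0 > -11. Violating.
Others report (35, 38, 35): truth gives -11; report 5 gives 0 > -11. Violating.
Others report (38, 35, 35): truth gives -11; report 5 gives 0 > -11. Violating.
Others report (5, 5, 5): truth gives 0; no alternative beats it.
Others report (5, 5, 18): truth gives 0; no alternative beats it.
(Checking all 125 profiles: 4 have a profitable deviation, 121 do not.)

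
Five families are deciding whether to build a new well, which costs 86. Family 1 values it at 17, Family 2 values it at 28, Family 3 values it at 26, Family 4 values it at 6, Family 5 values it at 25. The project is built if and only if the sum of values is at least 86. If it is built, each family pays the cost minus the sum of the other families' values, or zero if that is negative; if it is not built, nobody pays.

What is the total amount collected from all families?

32

Total value 102 ≥ cost 86, so it is built.
Family 1: others sum to 85; max(0, 86 - 85) = 1.
Family 2: others sum to 74; max(0, 86 - 74) = 12.
Family 3: others sum to 76; max(0, 86 - 76) = 10.
Family 4: others sum to 96; max(0, 86 - 96) = 0.
Family 5: others sum to 77; max(0, 86 - 77) = 9.
Total collected = 1 + 12 + 10 + 0 + 9 = 32.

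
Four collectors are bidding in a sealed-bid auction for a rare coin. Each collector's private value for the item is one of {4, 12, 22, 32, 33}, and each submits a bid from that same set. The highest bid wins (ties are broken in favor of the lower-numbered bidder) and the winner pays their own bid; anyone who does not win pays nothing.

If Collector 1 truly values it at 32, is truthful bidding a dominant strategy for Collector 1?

No

Consider the case where Collector 2 bids 4, Collector 3 bids 4 and Collector 4 bids 4.
Truthful bid 32: wins, pays 32, utility 32 - 32 = 0.
Bid 4 instead: wins, pays 4, utility 32 - 4 = 28.
Since 28 > 0, bidding 4 is strictly better here, so truthful bidding is not dominant.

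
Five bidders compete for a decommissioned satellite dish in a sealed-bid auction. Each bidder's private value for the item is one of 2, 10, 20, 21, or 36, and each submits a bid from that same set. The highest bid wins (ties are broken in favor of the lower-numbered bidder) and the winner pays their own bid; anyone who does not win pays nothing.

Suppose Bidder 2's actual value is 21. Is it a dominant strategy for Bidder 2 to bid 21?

Consider the case where Bidder 1 bids 2, Bidder 3 bids 2, Bidder 4 bids 2 and Bidder 5 bids 2.
Truthful bid 21: wins, pays 21, utility 21 - 21 = 0.
Bid 10 instead: wins, pays 10, utility 21 - 10 = 11.
Since 11 > 0, bidding 10 is strictly better here, so truthful bidding is not dominant.

No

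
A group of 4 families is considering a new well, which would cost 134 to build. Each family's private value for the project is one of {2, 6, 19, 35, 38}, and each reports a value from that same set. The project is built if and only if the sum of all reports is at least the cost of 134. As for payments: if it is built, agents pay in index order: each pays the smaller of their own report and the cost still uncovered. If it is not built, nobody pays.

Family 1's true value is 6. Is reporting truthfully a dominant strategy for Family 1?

Yes

Check each profile of the others' reports and compare truth against every alternative report.
Others report (2, 2, 2): truth gives 0, best alternative gives 0.
Others report (2, 2, 6): truth gives 0, best alternative gives 0.
Others report (2, 2, 19): truth gives 0, best alternative gives 0.
Others report (2, 2, 35): truth gives 0, best alternative gives 0.
Others report (2, 2, 38): truth gives 0, best alternative gives 0.
Others report (2, 6, 2): truth gives 0, best alternative gives 0.
(Remaining 119 profiles checked similarly; truth is weakly best in each.)
In every case the truthful report is at least as good as any alternative, so it is a dominant strategy.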